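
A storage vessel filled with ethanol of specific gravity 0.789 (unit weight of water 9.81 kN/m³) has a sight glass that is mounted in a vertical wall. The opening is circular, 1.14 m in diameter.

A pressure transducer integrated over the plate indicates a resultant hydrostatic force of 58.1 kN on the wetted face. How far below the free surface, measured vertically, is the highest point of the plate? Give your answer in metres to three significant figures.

d_top ≈ 6.78 m

γ = 0.789 × 9.81 = 7.74009 kN/m³.
A = π(0.57)² = 1.0207 m².
From F = γ·h_c·A, the centroid depth is h_c = 58.1/(7.74009 × 1.0207) = 7.35414 m.
The centroid is at the centre, 0.57 m below the top of the plate, so the highest point sits at h_top = 7.35414 − 0.57 = 6.78414 m below the surface.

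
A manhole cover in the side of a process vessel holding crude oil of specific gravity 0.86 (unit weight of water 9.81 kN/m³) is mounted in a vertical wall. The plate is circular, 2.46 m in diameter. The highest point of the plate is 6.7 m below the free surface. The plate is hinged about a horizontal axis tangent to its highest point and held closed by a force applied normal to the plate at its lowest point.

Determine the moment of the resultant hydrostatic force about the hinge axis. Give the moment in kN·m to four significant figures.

M ≈ 406.3 kN·m

γ = 0.86 × 9.81 = 8.4366 kN/m³.
The centroid is at the centre, 1.23 m below the top of the plate, so the centroid depth is h_c = 6.7 + 1.23 = 7.93 m.
A = π(1.23)² = 4.75292 m².
Resultant F = γ·h_c·A = 8.4366 × 7.93 × 4.75292 = 317.981 kN.
I_c = πr⁴/4 = π × 1.23⁴/4 = 1.79767 m⁴.
Centre of pressure: y_p = y_c + I_c/(y_c·A) = 7.93 + 1.79767/(7.93 × 4.75292) = 7.93 + 0.0476954 = 7.9777 m along the plane.
The resultant acts 1.23 + 0.0476954 = 1.2777 m (along the plate) below the hinge at the top edge, so the moment about the hinge is M = F × 1.2777 = 317.981 × 1.2777 = 406.284 kN·m.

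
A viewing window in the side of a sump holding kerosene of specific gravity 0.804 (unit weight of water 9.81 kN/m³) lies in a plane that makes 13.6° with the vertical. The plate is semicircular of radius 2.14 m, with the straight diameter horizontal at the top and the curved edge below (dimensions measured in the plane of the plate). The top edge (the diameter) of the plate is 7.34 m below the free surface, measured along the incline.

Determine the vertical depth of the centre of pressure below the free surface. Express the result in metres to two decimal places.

h_p = 8.05 m

γ = 0.804 × 9.81 = 7.88724 kN/m³.
The plate makes 13.6° with the vertical, i.e. θ = 90° − 13.6° = 76.4° to the horizontal. Measuring y along the incline from the free-surface line, vertical depth h = y·sinθ with sinθ = 0.971961.
The centroid of a semicircle lies 4r/(3π) = 0.908244 m from the diameter, here below the top edge, so y_c = 7.34 + 0.908244 = 8.24824 m and h_c = 8.24824 × 0.971961 = 8.01697 m.
A = πr²/2 = π × 2.14²/2 = 7.19362 m².
Resultant F = γ·h_c·A = 7.88724 × 8.01697 × 7.19362 = 454.865 kN.
I_c = (π/8 − 8/(9π))·r⁴ = 0.109757 × 2.14⁴ = 2.3019 m⁴.
Centre of pressure: y_p = y_c + I_c/(y_c·A) = 8.24824 + 2.3019/(8.24824 × 7.19362) = 8.24824 + 0.0387952 = 8.28704 m along the plane.
Vertically, h_p = y_p·sinθ = 8.28704 × 0.971961 = 8.05468 m.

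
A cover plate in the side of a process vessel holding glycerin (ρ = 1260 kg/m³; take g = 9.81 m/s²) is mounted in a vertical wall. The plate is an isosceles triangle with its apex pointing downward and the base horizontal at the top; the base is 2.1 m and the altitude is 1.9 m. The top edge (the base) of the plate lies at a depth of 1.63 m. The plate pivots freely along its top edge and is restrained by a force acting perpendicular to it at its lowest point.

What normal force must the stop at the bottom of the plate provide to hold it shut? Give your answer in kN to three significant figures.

γ = ρg = 1260 × 9.81 / 1000 = 12.3606 kN/m³.
With the apex down, the centroid sits h/3 = 1.9/3 = 0.633333 m below the base (the top edge), so the centroid depth is h_c = 1.63 + 0.633333 = 2.26333 m.
A = ½ × 2.1 × 1.9 = 1.995 m².
Resultant F = γ·h_c·A = 12.3606 × 2.26333 × 1.995 = 55.8124 kN.
I_c = b·h³/36 = 2.1 × 1.9³/36 = 0.400108 m⁴.
Centre of pressure: y_p = y_c + I_c/(y_c·A) = 2.26333 + 0.400108/(2.26333 × 1.995) = 2.26333 + 0.0886108 = 2.35194 m along the plane.
The resultant acts 0.633333 + 0.0886108 = 0.721944 m (along the plate) below the hinge at the top edge, so the moment about the hinge is M = F × 0.721944 = 55.8124 × 0.721944 = 40.2934 kN·m.
A normal force at the bottom, 1.9 m from the hinge, must supply this moment: P = 40.2934/1.9 = 21.2071 kN.

P ≈ 21.2 kN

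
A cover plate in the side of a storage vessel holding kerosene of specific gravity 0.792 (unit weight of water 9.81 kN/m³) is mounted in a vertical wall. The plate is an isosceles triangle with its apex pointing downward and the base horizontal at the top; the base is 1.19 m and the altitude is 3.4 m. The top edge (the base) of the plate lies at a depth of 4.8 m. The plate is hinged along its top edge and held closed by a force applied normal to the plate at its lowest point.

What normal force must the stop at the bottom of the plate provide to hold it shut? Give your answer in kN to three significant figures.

P ≈ 34.1 kN

γ = 0.792 × 9.81 = 7.76952 kN/m³.
With the apex down, the centroid sits h/3 = 3.4/3 = 1.13333 m below the base (the top edge), so the centroid depth is h_c = 4.8 + 1.13333 = 5.93333 m.
A = ½ × 1.19 × 3.4 = 2.023 m².
Resultant F = γ·h_c·A = 7.76952 × 5.93333 × 2.023 = 93.2585 kN.
I_c = b·h³/36 = 1.19 × 3.4³/36 = 1.29922 m⁴.
Centre of pressure: y_p = y_c + I_c/(y_c·A) = 5.93333 + 1.29922/(5.93333 × 2.023) = 5.93333 + 0.10824 = 6.04157 m along the plane.
The resultant acts 1.13333 + 0.10824 = 1.24157 m (along the plate) below the hinge at the top edge, so the moment about the hinge is M = F × 1.24157 = 93.2585 × 1.24157 = 115.787 kN·m.
A normal force at the bottom, 3.4 m from the hinge, must supply this moment: P = 115.787/3.4 = 34.055 kN.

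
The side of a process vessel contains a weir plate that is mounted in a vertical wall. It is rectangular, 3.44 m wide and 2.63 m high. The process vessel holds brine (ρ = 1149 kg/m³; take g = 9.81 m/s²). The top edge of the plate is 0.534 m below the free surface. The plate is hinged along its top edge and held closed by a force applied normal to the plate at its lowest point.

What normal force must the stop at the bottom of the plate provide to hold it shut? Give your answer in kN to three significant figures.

P ≈ 117 kN

γ = ρg = 1149 × 9.81 / 1000 = 11.27169 kN/m³.
The centroid lies 2.63/2 = 1.315 m below the top edge, so the centroid depth is h_c = 0.534 + 1.315 = 1.849 m.
A = 3.44 × 2.63 = 9.0472 m².
Resultant F = γ·h_c·A = 11.27169 × 1.849 × 9.0472 = 188.556 kN.
I_c = b·h³/12 = 3.44 × 2.63³/12 = 5.21488 m⁴.
Centre of pressure: y_p = y_c + I_c/(y_c·A) = 1.849 + 5.21488/(1.849 × 9.0472) = 1.849 + 0.31174 = 2.16074 m along the plane.
The resultant acts 1.315 + 0.31174 = 1.62674 m (along the plate) below the hinge at the top edge, so the moment about the hinge is M = F × 1.62674 = 188.556 × 1.62674 = 306.732 kN·m.
A normal force at the bottom, 2.63 m from the hinge, must supply this moment: P = 306.732/2.63 = 116.628 kN.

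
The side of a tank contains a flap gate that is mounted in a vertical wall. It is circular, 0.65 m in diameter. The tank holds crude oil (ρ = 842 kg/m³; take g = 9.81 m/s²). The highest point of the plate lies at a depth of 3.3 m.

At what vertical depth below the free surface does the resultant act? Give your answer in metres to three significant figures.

h_p = 3.63 m

γ = ρg = 842 × 9.81 / 1000 = 8.26002 kN/m³.
The centroid is at the centre, 0.325 m below the top of the plate, so the centroid depth is h_c = 3.3 + 0.325 = 3.625 m.
A = π(0.325)² = 0.331831 m².
Resultant F = γ·h_c·A = 8.26002 × 3.625 × 0.331831 = 9.93587 kN.
I_c = πr⁴/4 = π × 0.325⁴/4 = 0.00876241 m⁴.
Centre of pressure: y_p = y_c + I_c/(y_c·A) = 3.625 + 0.00876241/(3.625 × 0.331831) = 3.625 + 0.00728448 = 3.63228 m along the plane.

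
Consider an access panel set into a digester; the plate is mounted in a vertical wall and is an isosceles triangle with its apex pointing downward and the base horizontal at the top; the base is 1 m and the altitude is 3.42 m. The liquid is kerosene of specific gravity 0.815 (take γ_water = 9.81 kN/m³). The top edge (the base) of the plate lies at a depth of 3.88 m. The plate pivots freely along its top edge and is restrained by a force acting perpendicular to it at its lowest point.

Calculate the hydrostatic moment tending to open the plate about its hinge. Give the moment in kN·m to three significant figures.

γ = 0.815 × 9.81 = 7.99515 kN/m³.
With the apex down, the centroid sits h/3 = 3.42/3 = 1.14 m below the base (the top edge), so the centroid depth is h_c = 3.88 + 1.14 = 5.02 m.
A = ½ × 1 × 3.42 = 1.71 m².
Resultant F = γ·h_c·A = 7.99515 × 5.02 × 1.71 = 68.632 kN.
I_c = b·h³/36 = 1 × 3.42³/36 = 1.11116 m⁴.
Centre of pressure: y_p = y_c + I_c/(y_c·A) = 5.02 + 1.11116/(5.02 × 1.71) = 5.02 + 0.129442 = 5.14944 m along the plane.
The resultant acts 1.14 + 0.129442 = 1.26944 m (along the plate) below the hinge at the top edge, so the moment about the hinge is M = F × 1.26944 = 68.632 × 1.26944 = 87.1242 kN·m.

M ≈ 87.1 kN·m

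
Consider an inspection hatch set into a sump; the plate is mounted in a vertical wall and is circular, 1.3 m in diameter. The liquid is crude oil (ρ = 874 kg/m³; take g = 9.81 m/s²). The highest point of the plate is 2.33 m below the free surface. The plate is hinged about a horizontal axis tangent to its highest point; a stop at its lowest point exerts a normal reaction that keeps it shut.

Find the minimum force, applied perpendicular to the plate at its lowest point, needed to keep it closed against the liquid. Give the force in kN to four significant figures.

P ≈ 17.88 kN

γ = ρg = 874 × 9.81 / 1000 = 8.57394 kN/m³.
The centroid is at the centre, 0.65 m below the top of the plate, so the centroid depth is h_c = 2.33 + 0.65 = 2.98 m.
A = π(0.65)² = 1.32732 m².
Resultant F = γ·h_c·A = 8.57394 × 2.98 × 1.32732 = 33.9135 kN.
I_c = πr⁴/4 = π × 0.65⁴/4 = 0.140198 m⁴.
Centre of pressure: y_p = y_c + I_c/(y_c·A) = 2.98 + 0.140198/(2.98 × 1.32732) = 2.98 + 0.0354446 = 3.01544 m along the plane.
The resultant acts 0.65 + 0.0354446 = 0.685445 m (along the plate) below the hinge at the top edge, so the moment about the hinge is M = F × 0.685445 = 33.9135 × 0.685445 = 23.2458 kN·m.
A normal force at the bottom, 1.3 m from the hinge, must supply this moment: P = 23.2458/1.3 = 17.8814 kN.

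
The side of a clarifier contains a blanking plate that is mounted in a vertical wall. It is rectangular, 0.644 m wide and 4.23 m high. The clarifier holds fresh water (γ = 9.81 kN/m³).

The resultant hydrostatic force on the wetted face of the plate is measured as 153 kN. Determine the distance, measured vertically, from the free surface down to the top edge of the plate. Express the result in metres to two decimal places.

d_top ≈ 3.61 m

γ = 9.81 kN/m³.
A = 0.644 × 4.23 = 2.72412 m².
From F = γ·h_c·A, the centroid depth is h_c = 153/(9.81 × 2.72412) = 5.72527 m.
The centroid lies 4.23/2 = 2.115 m below the top edge, so the top edge sits at h_top = 5.72527 − 2.115 = 3.61027 m below the surface.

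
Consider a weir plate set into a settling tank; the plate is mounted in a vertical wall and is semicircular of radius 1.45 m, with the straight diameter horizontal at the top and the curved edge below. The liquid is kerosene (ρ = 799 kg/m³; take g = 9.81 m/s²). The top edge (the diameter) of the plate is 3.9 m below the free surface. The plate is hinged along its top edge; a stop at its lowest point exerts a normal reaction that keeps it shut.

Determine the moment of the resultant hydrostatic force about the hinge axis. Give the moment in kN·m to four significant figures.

γ = ρg = 799 × 9.81 / 1000 = 7.83819 kN/m³.
The centroid of a semicircle lies 4r/(3π) = 0.615399 m from the diameter, here below the top edge, so the centroid depth is h_c = 3.9 + 0.615399 = 4.5154 m.
A = πr²/2 = π × 1.45²/2 = 3.3026 m².
Resultant F = γ·h_c·A = 7.83819 × 4.5154 × 3.3026 = 116.887 kN.
I_c = (π/8 − 8/(9π))·r⁴ = 0.109757 × 1.45⁴ = 0.485182 m⁴.
Centre of pressure: y_p = y_c + I_c/(y_c·A) = 4.5154 + 0.485182/(4.5154 × 3.3026) = 4.5154 + 0.0325351 = 4.54794 m along the plane.
The resultant acts 0.615399 + 0.0325351 = 0.647934 m (along the plate) below the hinge at the top edge, so the moment about the hinge is M = F × 0.647934 = 116.887 × 0.647934 = 75.7351 kN·m.

M ≈ 75.74 kN·m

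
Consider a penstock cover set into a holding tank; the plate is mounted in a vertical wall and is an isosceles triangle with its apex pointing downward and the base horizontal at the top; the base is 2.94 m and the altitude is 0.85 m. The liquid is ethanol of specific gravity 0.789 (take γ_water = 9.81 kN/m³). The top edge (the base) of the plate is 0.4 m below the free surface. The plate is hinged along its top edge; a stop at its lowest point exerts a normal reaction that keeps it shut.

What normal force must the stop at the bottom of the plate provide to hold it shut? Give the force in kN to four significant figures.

P ≈ 2.660 kN

γ = 0.789 × 9.81 = 7.74009 kN/m³.
With the apex down, the centroid sits h/3 = 0.85/3 = 0.283333 m below the base (the top edge), so the centroid depth is h_c = 0.4 + 0.283333 = 0.683333 m.
A = ½ × 2.94 × 0.85 = 1.2495 m².
Resultant F = γ·h_c·A = 7.74009 × 0.683333 × 1.2495 = 6.60868 kN.
I_c = b·h³/36 = 2.94 × 0.85³/36 = 0.0501535 m⁴.
Centre of pressure: y_p = y_c + I_c/(y_c·A) = 0.683333 + 0.0501535/(0.683333 × 1.2495) = 0.683333 + 0.0587398 = 0.742073 m along the plane.
The resultant acts 0.283333 + 0.0587398 = 0.342073 m (along the plate) below the hinge at the top edge, so the moment about the hinge is M = F × 0.342073 = 6.60868 × 0.342073 = 2.26065 kN·m.
A normal force at the bottom, 0.85 m from the hinge, must supply this moment: P = 2.26065/0.85 = 2.65959 kN.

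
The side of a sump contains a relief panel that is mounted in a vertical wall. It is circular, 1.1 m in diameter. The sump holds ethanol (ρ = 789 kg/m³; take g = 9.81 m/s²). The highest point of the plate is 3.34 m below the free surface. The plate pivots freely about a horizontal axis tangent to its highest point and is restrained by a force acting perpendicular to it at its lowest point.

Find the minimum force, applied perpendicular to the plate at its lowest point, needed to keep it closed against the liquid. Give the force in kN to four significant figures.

P ≈ 14.81 kN

γ = ρg = 789 × 9.81 / 1000 = 7.74009 kN/m³.
The centroid is at the centre, 0.55 m below the top of the plate, so the centroid depth is h_c = 3.34 + 0.55 = 3.89 m.
A = π(0.55)² = 0.950332 m².
Resultant F = γ·h_c·A = 7.74009 × 3.89 × 0.950332 = 28.6135 kN.
I_c = πr⁴/4 = π × 0.55⁴/4 = 0.0718688 m⁴.
Centre of pressure: y_p = y_c + I_c/(y_c·A) = 3.89 + 0.0718688/(3.89 × 0.950332) = 3.89 + 0.0194409 = 3.90944 m along the plane.
The resultant acts 0.55 + 0.0194409 = 0.569441 m (along the plate) below the hinge at the top edge, so the moment about the hinge is M = F × 0.569441 = 28.6135 × 0.569441 = 16.2937 kN·m.
A normal force at the bottom, 1.1 m from the hinge, must supply this moment: P = 16.2937/1.1 = 14.8125 kN.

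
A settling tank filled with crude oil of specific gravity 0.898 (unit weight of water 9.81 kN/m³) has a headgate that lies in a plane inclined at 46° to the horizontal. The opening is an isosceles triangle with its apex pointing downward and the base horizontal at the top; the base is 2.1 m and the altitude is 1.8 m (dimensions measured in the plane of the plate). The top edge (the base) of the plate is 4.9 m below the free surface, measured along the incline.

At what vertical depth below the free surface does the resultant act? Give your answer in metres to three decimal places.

h_p = 3.980 m

γ = 0.898 × 9.81 = 8.80938 kN/m³.
Let θ = 46° be the plate's angle to the horizontal; measure y along the incline from where the plane meets the free surface. Vertical depth h = y·sinθ with sinθ = 0.719340.
With the apex down, the centroid sits h/3 = 1.8/3 = 0.6 m below the base (the top edge), so y_c = 4.9 + 0.6 = 5.5 m and h_c = 5.5 × 0.719340 = 3.95637 m.
A = ½ × 2.1 × 1.8 = 1.89 m².
Resultant F = γ·h_c·A = 8.80938 × 3.95637 × 1.89 = 65.8725 kN.
I_c = b·h³/36 = 2.1 × 1.8³/36 = 0.3402 m⁴.
Centre of pressure: y_p = y_c + I_c/(y_c·A) = 5.5 + 0.3402/(5.5 × 1.89) = 5.5 + 0.0327273 = 5.53273 m along the plane.
Vertically, h_p = y_p·sinθ = 5.53273 × 0.719340 = 3.97991 m.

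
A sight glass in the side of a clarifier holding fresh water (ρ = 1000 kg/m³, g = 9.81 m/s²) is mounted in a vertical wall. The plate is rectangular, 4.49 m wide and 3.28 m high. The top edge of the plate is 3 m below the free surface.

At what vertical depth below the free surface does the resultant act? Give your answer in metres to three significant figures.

h_p = 4.83 m

γ = ρg = 1000 × 9.81 = 9810 N/m³ = 9.81 kN/m³.
The centroid lies 3.28/2 = 1.64 m below the top edge, so the centroid depth is h_c = 3 + 1.64 = 4.64 m.
A = 4.49 × 3.28 = 14.7272 m².
Resultant F = γ·h_c·A = 9.81 × 4.64 × 14.7272 = 670.359 kN.
I_c = b·h³/12 = 4.49 × 3.28³/12 = 13.2034 m⁴.
Centre of pressure: y_p = y_c + I_c/(y_c·A) = 4.64 + 13.2034/(4.64 × 14.7272) = 4.64 + 0.193218 = 4.83322 m along the plane.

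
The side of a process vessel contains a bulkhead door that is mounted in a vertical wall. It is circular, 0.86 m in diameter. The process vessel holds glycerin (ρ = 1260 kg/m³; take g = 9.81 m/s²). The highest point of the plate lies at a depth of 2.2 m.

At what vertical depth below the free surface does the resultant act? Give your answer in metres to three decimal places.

γ = ρg = 1260 × 9.81 / 1000 = 12.3606 kN/m³.
The centroid is at the centre, 0.43 m below the top of the plate, so the centroid depth is h_c = 2.2 + 0.43 = 2.63 m.
A = π(0.43)² = 0.58088 m².
Resultant F = γ·h_c·A = 12.3606 × 2.63 × 0.58088 = 18.8835 kN.
I_c = πr⁴/4 = π × 0.43⁴/4 = 0.0268512 m⁴.
Centre of pressure: y_p = y_c + I_c/(y_c·A) = 2.63 + 0.0268512/(2.63 × 0.58088) = 2.63 + 0.0175761 = 2.64758 m along the plane.

h_p = 2.648 m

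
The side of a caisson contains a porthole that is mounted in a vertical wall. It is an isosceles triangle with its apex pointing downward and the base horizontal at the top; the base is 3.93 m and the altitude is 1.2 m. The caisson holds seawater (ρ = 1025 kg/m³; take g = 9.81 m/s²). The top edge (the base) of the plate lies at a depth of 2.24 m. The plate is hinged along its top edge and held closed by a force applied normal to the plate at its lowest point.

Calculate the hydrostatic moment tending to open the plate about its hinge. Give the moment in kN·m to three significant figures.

γ = ρg = 1025 × 9.81 / 1000 = 10.05525 kN/m³.
With the apex down, the centroid sits h/3 = 1.2/3 = 0.4 m below the base (the top edge), so the centroid depth is h_c = 2.24 + 0.4 = 2.64 m.
A = ½ × 3.93 × 1.2 = 2.358 m².
Resultant F = γ·h_c·A = 10.05525 × 2.64 × 2.358 = 62.5951 kN.
I_c = b·h³/36 = 3.93 × 1.2³/36 = 0.18864 m⁴.
Centre of pressure: y_p = y_c + I_c/(y_c·A) = 2.64 + 0.18864/(2.64 × 2.358) = 2.64 + 0.030303 = 2.6703 m along the plane.
The resultant acts 0.4 + 0.030303 = 0.430303 m (along the plate) below the hinge at the top edge, so the moment about the hinge is M = F × 0.430303 = 62.5951 × 0.430303 = 26.9349 kN·m.

M ≈ 26.9 kN·m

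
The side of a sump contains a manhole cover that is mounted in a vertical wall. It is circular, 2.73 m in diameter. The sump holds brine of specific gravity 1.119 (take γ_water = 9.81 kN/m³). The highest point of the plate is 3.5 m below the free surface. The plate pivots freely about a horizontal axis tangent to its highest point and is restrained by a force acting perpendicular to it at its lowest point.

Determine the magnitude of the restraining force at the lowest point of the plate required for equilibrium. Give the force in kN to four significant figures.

P ≈ 167.3 kN

γ = 1.119 × 9.81 = 10.97739 kN/m³.
The centroid is at the centre, 1.365 m below the top of the plate, so the centroid depth is h_c = 3.5 + 1.365 = 4.865 m.
A = π(1.365)² = 5.85349 m².
Resultant F = γ·h_c·A = 10.97739 × 4.865 × 5.85349 = 312.606 kN.
I_c = πr⁴/4 = π × 1.365⁴/4 = 2.72659 m⁴.
Centre of pressure: y_p = y_c + I_c/(y_c·A) = 4.865 + 2.72659/(4.865 × 5.85349) = 4.865 + 0.0957463 = 4.96075 m along the plane.
The resultant acts 1.365 + 0.0957463 = 1.46075 m (along the plate) below the hinge at the top edge, so the moment about the hinge is M = F × 1.46075 = 312.606 × 1.46075 = 456.639 kN·m.
A normal force at the bottom, 2.73 m from the hinge, must supply this moment: P = 456.639/2.73 = 167.267 kN.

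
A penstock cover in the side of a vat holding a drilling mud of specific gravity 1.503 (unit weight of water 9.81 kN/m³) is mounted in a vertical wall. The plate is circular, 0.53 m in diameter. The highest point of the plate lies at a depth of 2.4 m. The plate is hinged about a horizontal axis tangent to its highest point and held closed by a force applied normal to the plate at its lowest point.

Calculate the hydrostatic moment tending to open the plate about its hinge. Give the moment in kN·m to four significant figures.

M ≈ 2.354 kN·m

γ = 1.503 × 9.81 = 14.74443 kN/m³.
The centroid is at the centre, 0.265 m below the top of the plate, so the centroid depth is h_c = 2.4 + 0.265 = 2.665 m.
A = π(0.265)² = 0.220618 m².
Resultant F = γ·h_c·A = 14.74443 × 2.665 × 0.220618 = 8.66894 kN.
I_c = πr⁴/4 = π × 0.265⁴/4 = 0.00387323 m⁴.
Centre of pressure: y_p = y_c + I_c/(y_c·A) = 2.665 + 0.00387323/(2.665 × 0.220618) = 2.665 + 0.00658772 = 2.67159 m along the plane.
The resultant acts 0.265 + 0.00658772 = 0.271588 m (along the plate) below the hinge at the top edge, so the moment about the hinge is M = F × 0.271588 = 8.66894 × 0.271588 = 2.35438 kN·m.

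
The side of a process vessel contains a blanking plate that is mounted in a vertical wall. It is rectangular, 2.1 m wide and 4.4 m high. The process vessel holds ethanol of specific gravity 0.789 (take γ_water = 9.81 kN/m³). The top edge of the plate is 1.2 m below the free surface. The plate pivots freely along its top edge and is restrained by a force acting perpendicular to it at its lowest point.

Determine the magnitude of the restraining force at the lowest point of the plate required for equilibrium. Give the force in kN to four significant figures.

γ = 0.789 × 9.81 = 7.74009 kN/m³.
The centroid lies 4.4/2 = 2.2 m below the top edge, so the centroid depth is h_c = 1.2 + 2.2 = 3.4 m.
A = 2.1 × 4.4 = 9.24 m².
Resultant F = γ·h_c·A = 7.74009 × 3.4 × 9.24 = 243.163 kN.
I_c = b·h³/12 = 2.1 × 4.4³/12 = 14.9072 m⁴.
Centre of pressure: y_p = y_c + I_c/(y_c·A) = 3.4 + 14.9072/(3.4 × 9.24) = 3.4 + 0.47451 = 3.87451 m along the plane.
The resultant acts 2.2 + 0.47451 = 2.67451 m (along the plate) below the hinge at the top edge, so the moment about the hinge is M = F × 2.67451 = 243.163 × 2.67451 = 650.342 kN·m.
A normal force at the bottom, 4.4 m from the hinge, must supply this moment: P = 650.342/4.4 = 147.805 kN.

P ≈ 147.8 kN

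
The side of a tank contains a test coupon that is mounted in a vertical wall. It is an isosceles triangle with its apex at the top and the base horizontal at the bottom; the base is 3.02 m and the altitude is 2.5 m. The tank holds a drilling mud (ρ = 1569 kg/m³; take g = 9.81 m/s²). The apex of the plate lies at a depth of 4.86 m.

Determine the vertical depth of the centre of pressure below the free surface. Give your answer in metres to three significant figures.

h_p = 6.58 m

γ = ρg = 1569 × 9.81 / 1000 = 15.39189 kN/m³.
With the apex up, the centroid sits 2h/3 = 2 × 2.5/3 = 1.66667 m below the apex, so the centroid depth is h_c = 4.86 + 1.66667 = 6.52667 m.
A = ½ × 3.02 × 2.5 = 3.775 m².
Resultant F = γ·h_c·A = 15.39189 × 6.52667 × 3.775 = 379.228 kN.
I_c = b·h³/36 = 3.02 × 2.5³/36 = 1.31076 m⁴.
Centre of pressure: y_p = y_c + I_c/(y_c·A) = 6.52667 + 1.31076/(6.52667 × 3.775) = 6.52667 + 0.0532004 = 6.57987 m along the plane.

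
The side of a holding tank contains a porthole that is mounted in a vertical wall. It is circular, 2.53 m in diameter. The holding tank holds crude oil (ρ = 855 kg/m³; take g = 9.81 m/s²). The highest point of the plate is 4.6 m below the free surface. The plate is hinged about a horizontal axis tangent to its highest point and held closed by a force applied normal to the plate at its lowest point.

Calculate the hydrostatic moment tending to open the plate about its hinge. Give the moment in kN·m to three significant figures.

M ≈ 330 kN·m

γ = ρg = 855 × 9.81 / 1000 = 8.38755 kN/m³.
The centroid is at the centre, 1.265 m below the top of the plate, so the centroid depth is h_c = 4.6 + 1.265 = 5.865 m.
A = π(1.265)² = 5.02726 m².
Resultant F = γ·h_c·A = 8.38755 × 5.865 × 5.02726 = 247.306 kN.
I_c = πr⁴/4 = π × 1.265⁴/4 = 2.01118 m⁴.
Centre of pressure: y_p = y_c + I_c/(y_c·A) = 5.865 + 2.01118/(5.865 × 5.02726) = 5.865 + 0.0682106 = 5.93321 m along the plane.
The resultant acts 1.265 + 0.0682106 = 1.33321 m (along the plate) below the hinge at the top edge, so the moment about the hinge is M = F × 1.33321 = 247.306 × 1.33321 = 329.711 kN·m.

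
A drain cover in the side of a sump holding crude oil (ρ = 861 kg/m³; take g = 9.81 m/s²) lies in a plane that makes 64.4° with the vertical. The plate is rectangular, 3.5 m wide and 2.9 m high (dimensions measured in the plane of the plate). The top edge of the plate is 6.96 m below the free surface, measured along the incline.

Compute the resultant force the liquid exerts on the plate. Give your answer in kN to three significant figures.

γ = ρg = 861 × 9.81 / 1000 = 8.44641 kN/m³.
The plate makes 64.4° with the vertical, i.e. θ = 90° − 64.4° = 25.6° to the horizontal. Measuring y along the incline from the free-surface line, vertical depth h = y·sinθ with sinθ = 0.432086.
The centroid lies 2.9/2 = 1.45 m below the top edge, so y_c = 6.96 + 1.45 = 8.41 m and h_c = 8.41 × 0.432086 = 3.63384 m.
A = 3.5 × 2.9 = 10.15 m².
Resultant F = γ·h_c·A = 8.44641 × 3.63384 × 10.15 = 311.533 kN.

F ≈ 312 kN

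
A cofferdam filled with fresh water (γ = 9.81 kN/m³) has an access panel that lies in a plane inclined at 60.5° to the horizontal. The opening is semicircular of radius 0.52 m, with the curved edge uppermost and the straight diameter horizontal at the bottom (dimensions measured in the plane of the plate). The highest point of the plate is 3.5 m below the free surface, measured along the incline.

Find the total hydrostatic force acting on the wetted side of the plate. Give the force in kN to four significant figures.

F ≈ 13.78 kN

γ = 9.81 kN/m³.
Let θ = 60.5° be the plate's angle to the horizontal; measure y along the incline from where the plane meets the free surface. Vertical depth h = y·sinθ with sinθ = 0.870356.
The centroid lies 4r/(3π) = 0.220695 m above the diameter, so r − 4r/(3π) = 0.52 − 0.220695 = 0.299305 m below the topmost point, so y_c = 3.5 + 0.299305 = 3.7993 m and h_c = 3.7993 × 0.870356 = 3.30674 m.
A = πr²/2 = π × 0.52²/2 = 0.424743 m².
Resultant F = γ·h_c·A = 9.81 × 3.30674 × 0.424743 = 13.7783 kN.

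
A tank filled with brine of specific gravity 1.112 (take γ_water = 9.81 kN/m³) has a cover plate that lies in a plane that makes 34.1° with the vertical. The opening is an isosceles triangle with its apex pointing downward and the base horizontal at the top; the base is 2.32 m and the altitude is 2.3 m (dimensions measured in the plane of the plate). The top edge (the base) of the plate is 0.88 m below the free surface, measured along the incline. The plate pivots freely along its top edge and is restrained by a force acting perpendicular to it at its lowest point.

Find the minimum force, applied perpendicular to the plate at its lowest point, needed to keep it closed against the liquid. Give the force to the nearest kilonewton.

γ = 1.112 × 9.81 = 10.90872 kN/m³.
The plate makes 34.1° with the vertical, i.e. θ = 90° − 34.1° = 55.9° to the horizontal. Measuring y along the incline from the free-surface line, vertical depth h = y·sinθ with sinθ = 0.828060.
With the apex down, the centroid sits h/3 = 2.3/3 = 0.766667 m below the base (the top edge), so y_c = 0.88 + 0.766667 = 1.64667 m and h_c = 1.64667 × 0.828060 = 1.36354 m.
A = ½ × 2.32 × 2.3 = 2.668 m².
Resultant F = γ·h_c·A = 10.90872 × 1.36354 × 2.668 = 39.6851 kN.
I_c = b·h³/36 = 2.32 × 2.3³/36 = 0.784096 m⁴.
Centre of pressure: y_p = y_c + I_c/(y_c·A) = 1.64667 + 0.784096/(1.64667 × 2.668) = 1.64667 + 0.178475 = 1.82515 m along the plane.
The resultant acts 0.766667 + 0.178475 = 0.945142 m (along the plate) below the hinge at the top edge, so the moment about the hinge is M = F × 0.945142 = 39.6851 × 0.945142 = 37.5081 kN·m.
A normal force at the bottom, 2.3 m from the hinge, must supply this moment: P = 37.5081/2.3 = 16.3079 kN.

P ≈ 16 kN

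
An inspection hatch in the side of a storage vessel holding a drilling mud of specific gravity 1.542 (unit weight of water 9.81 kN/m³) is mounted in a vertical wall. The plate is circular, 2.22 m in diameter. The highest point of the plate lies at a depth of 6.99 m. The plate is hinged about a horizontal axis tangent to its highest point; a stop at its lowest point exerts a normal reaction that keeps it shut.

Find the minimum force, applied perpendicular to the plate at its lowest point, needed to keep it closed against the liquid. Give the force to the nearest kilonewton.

P ≈ 245 kN

γ = 1.542 × 9.81 = 15.12702 kN/m³.
The centroid is at the centre, 1.11 m below the top of the plate, so the centroid depth is h_c = 6.99 + 1.11 = 8.1 m.
A = π(1.11)² = 3.87076 m².
Resultant F = γ·h_c·A = 15.12702 × 8.1 × 3.87076 = 474.28 kN.
I_c = πr⁴/4 = π × 1.11⁴/4 = 1.19229 m⁴.
Centre of pressure: y_p = y_c + I_c/(y_c·A) = 8.1 + 1.19229/(8.1 × 3.87076) = 8.1 + 0.0380278 = 8.13803 m along the plane.
The resultant acts 1.11 + 0.0380278 = 1.14803 m (along the plate) below the hinge at the top edge, so the moment about the hinge is M = F × 1.14803 = 474.28 × 1.14803 = 544.488 kN·m.
A normal force at the bottom, 2.22 m from the hinge, must supply this moment: P = 544.488/2.22 = 245.265 kN.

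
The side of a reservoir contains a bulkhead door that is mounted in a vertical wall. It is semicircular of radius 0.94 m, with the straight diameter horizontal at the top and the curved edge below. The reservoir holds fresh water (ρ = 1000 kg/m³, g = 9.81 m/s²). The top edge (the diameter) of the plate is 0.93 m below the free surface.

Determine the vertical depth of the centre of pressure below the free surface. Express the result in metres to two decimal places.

h_p = 1.38 m

γ = ρg = 1000 × 9.81 = 9810 N/m³ = 9.81 kN/m³.
The centroid of a semicircle lies 4r/(3π) = 0.398948 m from the diameter, here below the top edge, so the centroid depth is h_c = 0.93 + 0.398948 = 1.32895 m.
A = πr²/2 = π × 0.94²/2 = 1.38796 m².
Resultant F = γ·h_c·A = 9.81 × 1.32895 × 1.38796 = 18.0948 kN.
I_c = (π/8 − 8/(9π))·r⁴ = 0.109757 × 0.94⁴ = 0.0856927 m⁴.
Centre of pressure: y_p = y_c + I_c/(y_c·A) = 1.32895 + 0.0856927/(1.32895 × 1.38796) = 1.32895 + 0.0464578 = 1.37541 m along the plane.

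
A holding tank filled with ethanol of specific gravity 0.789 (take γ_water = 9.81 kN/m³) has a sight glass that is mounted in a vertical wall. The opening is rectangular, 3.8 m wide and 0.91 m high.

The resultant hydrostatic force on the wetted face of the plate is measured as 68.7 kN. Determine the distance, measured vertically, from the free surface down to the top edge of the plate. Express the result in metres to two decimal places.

d_top ≈ 2.11 m

γ = 0.789 × 9.81 = 7.74009 kN/m³.
A = 3.8 × 0.91 = 3.458 m².
From F = γ·h_c·A, the centroid depth is h_c = 68.7/(7.74009 × 3.458) = 2.56676 m.
The centroid lies 0.91/2 = 0.455 m below the top edge, so the top edge sits at h_top = 2.56676 − 0.455 = 2.11176 m below the surface.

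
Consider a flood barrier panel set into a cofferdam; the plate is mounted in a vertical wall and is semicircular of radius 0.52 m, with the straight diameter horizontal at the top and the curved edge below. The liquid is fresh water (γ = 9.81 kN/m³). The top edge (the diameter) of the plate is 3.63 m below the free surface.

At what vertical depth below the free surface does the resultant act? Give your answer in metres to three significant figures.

h_p = 3.86 m

γ = 9.81 kN/m³.
The centroid of a semicircle lies 4r/(3π) = 0.220695 m from the diameter, here below the top edge, so the centroid depth is h_c = 3.63 + 0.220695 = 3.85069 m.
A = πr²/2 = π × 0.52²/2 = 0.424743 m².
Resultant F = γ·h_c·A = 9.81 × 3.85069 × 0.424743 = 16.0448 kN.
I_c = (π/8 − 8/(9π))·r⁴ = 0.109757 × 0.52⁴ = 0.00802501 m⁴.
Centre of pressure: y_p = y_c + I_c/(y_c·A) = 3.85069 + 0.00802501/(3.85069 × 0.424743) = 3.85069 + 0.0049066 = 3.8556 m along the plane.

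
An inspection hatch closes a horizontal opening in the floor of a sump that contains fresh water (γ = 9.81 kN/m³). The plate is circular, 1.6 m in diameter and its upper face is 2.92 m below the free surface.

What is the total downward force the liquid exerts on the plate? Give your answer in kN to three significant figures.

γ = 9.81 kN/m³.
The plate is horizontal, so pressure is uniform at p = γ·h = 9.81 × 2.92 = 28.6452 kN/m².
A = π(0.8)² = 2.01062 m².
F = p·A = 28.6452 × 2.01062 = 57.5946 kN.

F ≈ 57.6 kN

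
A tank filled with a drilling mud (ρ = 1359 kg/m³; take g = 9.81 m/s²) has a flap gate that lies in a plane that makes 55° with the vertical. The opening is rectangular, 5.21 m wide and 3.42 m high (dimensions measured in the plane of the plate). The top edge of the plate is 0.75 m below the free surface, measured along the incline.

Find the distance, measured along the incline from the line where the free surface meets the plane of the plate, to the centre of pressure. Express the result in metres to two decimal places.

y_p = 2.86 m

γ = ρg = 1359 × 9.81 / 1000 = 13.33179 kN/m³.
The plate makes 55° with the vertical, i.e. θ = 90° − 55° = 35° to the horizontal. Measuring y along the incline from the free-surface line, vertical depth h = y·sinθ with sinθ = 0.573576.
The centroid lies 3.42/2 = 1.71 m below the top edge, so y_c = 0.75 + 1.71 = 2.46 m and h_c = 2.46 × 0.573576 = 1.411 m.
A = 5.21 × 3.42 = 17.8182 m².
Resultant F = γ·h_c·A = 13.33179 × 1.411 × 17.8182 = 335.181 kN.
I_c = b·h³/12 = 5.21 × 3.42³/12 = 17.3674 m⁴.
Centre of pressure: y_p = y_c + I_c/(y_c·A) = 2.46 + 17.3674/(2.46 × 17.8182) = 2.46 + 0.39622 = 2.85622 m along the plane.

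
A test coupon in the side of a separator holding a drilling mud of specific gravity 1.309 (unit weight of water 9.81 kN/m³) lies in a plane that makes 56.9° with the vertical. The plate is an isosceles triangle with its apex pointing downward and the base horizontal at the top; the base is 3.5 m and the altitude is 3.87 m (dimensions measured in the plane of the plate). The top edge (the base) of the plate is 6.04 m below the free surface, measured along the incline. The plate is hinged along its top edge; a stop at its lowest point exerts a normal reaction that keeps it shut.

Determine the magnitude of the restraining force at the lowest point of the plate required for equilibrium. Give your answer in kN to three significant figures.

P ≈ 126 kN

γ = 1.309 × 9.81 = 12.84129 kN/m³.
The plate makes 56.9° with the vertical, i.e. θ = 90° − 56.9° = 33.1° to the horizontal. Measuring y along the incline from the free-surface line, vertical depth h = y·sinθ with sinθ = 0.546102.
With the apex down, the centroid sits h/3 = 3.87/3 = 1.29 m below the base (the top edge), so y_c = 6.04 + 1.29 = 7.33 m and h_c = 7.33 × 0.546102 = 4.00293 m.
A = ½ × 3.5 × 3.87 = 6.7725 m².
Resultant F = γ·h_c·A = 12.84129 × 4.00293 × 6.7725 = 348.125 kN.
I_c = b·h³/36 = 3.5 × 3.87³/36 = 5.63506 m⁴.
Centre of pressure: y_p = y_c + I_c/(y_c·A) = 7.33 + 5.63506/(7.33 × 6.7725) = 7.33 + 0.113513 = 7.44351 m along the plane.
The resultant acts 1.29 + 0.113513 = 1.40351 m (along the plate) below the hinge at the top edge, so the moment about the hinge is M = F × 1.40351 = 348.125 × 1.40351 = 488.597 kN·m.
A normal force at the bottom, 3.87 m from the hinge, must supply this moment: P = 488.597/3.87 = 126.252 kN.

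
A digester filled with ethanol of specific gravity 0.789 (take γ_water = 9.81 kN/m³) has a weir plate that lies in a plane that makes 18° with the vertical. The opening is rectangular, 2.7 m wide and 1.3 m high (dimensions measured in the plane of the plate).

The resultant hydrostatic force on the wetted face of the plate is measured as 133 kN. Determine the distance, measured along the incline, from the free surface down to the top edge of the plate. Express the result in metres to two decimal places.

y_top ≈ 4.50 m

γ = 0.789 × 9.81 = 7.74009 kN/m³.
A = 2.7 × 1.3 = 3.51 m².
From F = γ·h_c·A, the centroid depth is h_c = 133/(7.74009 × 3.51) = 4.89552 m.
The plate makes 18° with the vertical, i.e. θ = 90° − 18° = 72° to the horizontal. Measuring y along the incline from the free-surface line, vertical depth h = y·sinθ with sinθ = 0.951057.
Along the incline, y_c = h_c/sinθ = 4.89552/0.951057 = 5.14745 m.
The centroid lies 1.3/2 = 0.65 m below the top edge, so the top edge sits at y_top = 5.14745 − 0.65 = 4.49745 m along the incline.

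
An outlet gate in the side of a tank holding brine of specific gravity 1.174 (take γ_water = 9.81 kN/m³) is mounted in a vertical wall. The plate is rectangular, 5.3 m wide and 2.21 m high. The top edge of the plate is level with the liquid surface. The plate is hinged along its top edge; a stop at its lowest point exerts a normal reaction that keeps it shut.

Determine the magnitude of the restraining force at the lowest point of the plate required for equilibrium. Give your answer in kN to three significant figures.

γ = 1.174 × 9.81 = 11.51694 kN/m³.
The centroid lies 2.21/2 = 1.105 m below the top edge, so the centroid depth is h_c = 1.105 m.
A = 5.3 × 2.21 = 11.713 m².
Resultant F = γ·h_c·A = 11.51694 × 1.105 × 11.713 = 149.062 kN.
I_c = b·h³/12 = 5.3 × 2.21³/12 = 4.76729 m⁴.
Centre of pressure: y_p = y_c + I_c/(y_c·A) = 1.105 + 4.76729/(1.105 × 11.713) = 1.105 + 0.368333 = 1.47333 m along the plane.
The resultant acts 1.105 + 0.368333 = 1.47333 m (along the plate) below the hinge at the top edge, so the moment about the hinge is M = F × 1.47333 = 149.062 × 1.47333 = 219.618 kN·m.
A normal force at the bottom, 2.21 m from the hinge, must supply this moment: P = 219.618/2.21 = 99.3747 kN.

P ≈ 99.4 kN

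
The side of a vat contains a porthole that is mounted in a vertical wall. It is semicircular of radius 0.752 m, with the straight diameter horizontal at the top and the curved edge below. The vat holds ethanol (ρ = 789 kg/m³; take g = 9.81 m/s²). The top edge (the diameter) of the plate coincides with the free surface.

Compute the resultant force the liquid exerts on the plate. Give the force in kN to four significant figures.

γ = ρg = 789 × 9.81 / 1000 = 7.74009 kN/m³.
The centroid of a semicircle lies 4r/(3π) = 0.319159 m from the diameter, here below the top edge, so the centroid depth is h_c = 0.319159 m.
A = πr²/2 = π × 0.752²/2 = 0.888292 m².
Resultant F = γ·h_c·A = 7.74009 × 0.319159 × 0.888292 = 2.19436 kN.

F ≈ 2.194 kN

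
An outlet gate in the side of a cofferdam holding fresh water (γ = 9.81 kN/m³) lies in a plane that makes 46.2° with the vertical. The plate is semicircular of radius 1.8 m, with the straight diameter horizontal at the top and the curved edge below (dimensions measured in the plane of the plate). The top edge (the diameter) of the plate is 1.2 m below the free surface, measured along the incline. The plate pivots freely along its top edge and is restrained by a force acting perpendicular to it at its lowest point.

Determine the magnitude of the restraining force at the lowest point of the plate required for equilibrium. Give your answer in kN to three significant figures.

P ≈ 33.1 kN

γ = 9.81 kN/m³.
The plate makes 46.2° with the vertical, i.e. θ = 90° − 46.2° = 43.8° to the horizontal. Measuring y along the incline from the free-surface line, vertical depth h = y·sinθ with sinθ = 0.692143.
The centroid of a semicircle lies 4r/(3π) = 0.763944 m from the diameter, here below the top edge, so y_c = 1.2 + 0.763944 = 1.96394 m and h_c = 1.96394 × 0.692143 = 1.35933 m.
A = πr²/2 = π × 1.8²/2 = 5.08938 m².
Resultant F = γ·h_c·A = 9.81 × 1.35933 × 5.08938 = 67.867 kN.
I_c = (π/8 − 8/(9π))·r⁴ = 0.109757 × 1.8⁴ = 1.15219 m⁴.
Centre of pressure: y_p = y_c + I_c/(y_c·A) = 1.96394 + 1.15219/(1.96394 × 5.08938) = 1.96394 + 0.115274 = 2.07921 m along the plane.
The resultant acts 0.763944 + 0.115274 = 0.879218 m (along the plate) below the hinge at the top edge, so the moment about the hinge is M = F × 0.879218 = 67.867 × 0.879218 = 59.6699 kN·m.
A normal force at the bottom, 1.8 m from the hinge, must supply this moment: P = 59.6699/1.8 = 33.1499 kN.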